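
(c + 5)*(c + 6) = c^2 + 11*c + 30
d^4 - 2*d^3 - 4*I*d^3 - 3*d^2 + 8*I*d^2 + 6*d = d*(d - 2)*(d - 3*I)*(d - I)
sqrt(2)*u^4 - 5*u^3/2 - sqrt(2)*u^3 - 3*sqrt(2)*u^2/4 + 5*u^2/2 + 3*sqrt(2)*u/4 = u*(u - 1)*(u - 3*sqrt(2)/2)*(sqrt(2)*u + 1/2)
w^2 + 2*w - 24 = (w - 4)*(w + 6)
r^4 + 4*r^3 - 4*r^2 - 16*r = r*(r - 2)*(r + 2)*(r + 4)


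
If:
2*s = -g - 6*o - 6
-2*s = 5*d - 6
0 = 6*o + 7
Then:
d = 6/5 - 2*s/5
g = 1 - 2*s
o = -7/6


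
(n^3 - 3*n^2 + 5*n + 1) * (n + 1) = n^4 - 2*n^3 + 2*n^2 + 6*n + 1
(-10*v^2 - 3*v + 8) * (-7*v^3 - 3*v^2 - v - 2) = 70*v^5 + 51*v^4 - 37*v^3 - v^2 - 2*v - 16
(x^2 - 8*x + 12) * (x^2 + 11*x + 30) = x^4 + 3*x^3 - 46*x^2 - 108*x + 360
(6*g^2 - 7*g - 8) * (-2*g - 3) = -12*g^3 - 4*g^2 + 37*g + 24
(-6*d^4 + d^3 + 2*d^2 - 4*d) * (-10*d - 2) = 60*d^5 + 2*d^4 - 22*d^3 + 36*d^2 + 8*d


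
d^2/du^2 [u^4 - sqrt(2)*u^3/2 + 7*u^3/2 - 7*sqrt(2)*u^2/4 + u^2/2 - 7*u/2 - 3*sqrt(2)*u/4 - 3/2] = 12*u^2 - 3*sqrt(2)*u + 21*u - 7*sqrt(2)/2 + 1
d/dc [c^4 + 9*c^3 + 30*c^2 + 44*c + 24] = 4*c^3 + 27*c^2 + 60*c + 44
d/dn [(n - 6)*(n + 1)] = 2*n - 5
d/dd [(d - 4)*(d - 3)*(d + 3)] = 3*d^2 - 8*d - 9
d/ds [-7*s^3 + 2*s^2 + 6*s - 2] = -21*s^2 + 4*s + 6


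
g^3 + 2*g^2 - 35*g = g*(g - 5)*(g + 7)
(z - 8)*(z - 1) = z^2 - 9*z + 8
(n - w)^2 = n^2 - 2*n*w + w^2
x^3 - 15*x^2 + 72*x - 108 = (x - 6)^2*(x - 3)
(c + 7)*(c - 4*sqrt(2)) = c^2 - 4*sqrt(2)*c + 7*c - 28*sqrt(2)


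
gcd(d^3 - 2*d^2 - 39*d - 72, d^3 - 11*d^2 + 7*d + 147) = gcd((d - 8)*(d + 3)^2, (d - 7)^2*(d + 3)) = d + 3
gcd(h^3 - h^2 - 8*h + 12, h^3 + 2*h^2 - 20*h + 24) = h^2 - 4*h + 4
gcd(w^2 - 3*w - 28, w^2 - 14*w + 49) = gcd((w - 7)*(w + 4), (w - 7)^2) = w - 7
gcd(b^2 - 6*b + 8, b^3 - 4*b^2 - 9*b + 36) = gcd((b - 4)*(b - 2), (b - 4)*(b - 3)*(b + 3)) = b - 4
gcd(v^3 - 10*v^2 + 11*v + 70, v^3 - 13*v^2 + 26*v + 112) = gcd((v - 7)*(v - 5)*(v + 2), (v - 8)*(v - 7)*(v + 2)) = v^2 - 5*v - 14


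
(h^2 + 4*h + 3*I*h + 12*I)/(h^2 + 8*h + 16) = (h + 3*I)/(h + 4)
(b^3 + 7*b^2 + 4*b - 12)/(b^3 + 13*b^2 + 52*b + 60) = (b - 1)/(b + 5)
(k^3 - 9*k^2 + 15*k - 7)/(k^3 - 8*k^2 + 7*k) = (k - 1)/k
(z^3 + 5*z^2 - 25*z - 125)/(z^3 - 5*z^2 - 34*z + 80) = (z^2 - 25)/(z^2 - 10*z + 16)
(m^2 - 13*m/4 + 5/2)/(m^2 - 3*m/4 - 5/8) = 2*(m - 2)/(2*m + 1)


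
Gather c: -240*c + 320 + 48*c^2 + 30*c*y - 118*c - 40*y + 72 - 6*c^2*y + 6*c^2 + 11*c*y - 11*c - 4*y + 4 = c^2*(54 - 6*y) + c*(41*y - 369) - 44*y + 396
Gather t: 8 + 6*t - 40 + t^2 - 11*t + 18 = t^2 - 5*t - 14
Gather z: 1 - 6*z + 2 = 3 - 6*z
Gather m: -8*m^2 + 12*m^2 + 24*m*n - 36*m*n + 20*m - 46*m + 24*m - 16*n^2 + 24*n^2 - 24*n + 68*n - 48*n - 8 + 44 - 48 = 4*m^2 + m*(-12*n - 2) + 8*n^2 - 4*n - 12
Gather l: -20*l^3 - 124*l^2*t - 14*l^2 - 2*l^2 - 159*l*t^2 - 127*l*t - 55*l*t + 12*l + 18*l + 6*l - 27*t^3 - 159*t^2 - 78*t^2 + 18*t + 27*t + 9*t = -20*l^3 + l^2*(-124*t - 16) + l*(-159*t^2 - 182*t + 36) - 27*t^3 - 237*t^2 + 54*t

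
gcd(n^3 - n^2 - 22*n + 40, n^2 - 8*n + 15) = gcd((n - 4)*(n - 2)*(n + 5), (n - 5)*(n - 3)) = 1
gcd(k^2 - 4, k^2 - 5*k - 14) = k + 2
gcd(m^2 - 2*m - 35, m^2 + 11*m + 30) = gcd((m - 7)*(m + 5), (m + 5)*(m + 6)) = m + 5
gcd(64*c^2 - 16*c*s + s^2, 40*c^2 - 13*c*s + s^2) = -8*c + s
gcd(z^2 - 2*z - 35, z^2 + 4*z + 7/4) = 1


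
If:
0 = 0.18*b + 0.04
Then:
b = -0.22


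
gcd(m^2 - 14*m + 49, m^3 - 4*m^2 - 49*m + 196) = m - 7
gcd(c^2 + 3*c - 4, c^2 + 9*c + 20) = c + 4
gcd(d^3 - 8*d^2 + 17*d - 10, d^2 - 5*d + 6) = d - 2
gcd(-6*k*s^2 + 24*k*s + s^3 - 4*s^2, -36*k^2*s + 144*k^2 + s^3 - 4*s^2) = -6*k*s + 24*k + s^2 - 4*s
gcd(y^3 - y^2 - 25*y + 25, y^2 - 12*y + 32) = 1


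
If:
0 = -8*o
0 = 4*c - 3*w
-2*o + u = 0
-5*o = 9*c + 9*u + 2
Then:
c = -2/9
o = 0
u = 0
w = -8/27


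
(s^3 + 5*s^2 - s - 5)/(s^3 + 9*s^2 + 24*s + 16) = (s^2 + 4*s - 5)/(s^2 + 8*s + 16)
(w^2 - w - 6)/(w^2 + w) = (w^2 - w - 6)/(w*(w + 1))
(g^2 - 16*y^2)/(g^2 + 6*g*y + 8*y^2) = (g - 4*y)/(g + 2*y)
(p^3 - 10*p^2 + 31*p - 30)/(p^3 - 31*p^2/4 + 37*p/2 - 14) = 4*(p^2 - 8*p + 15)/(4*p^2 - 23*p + 28)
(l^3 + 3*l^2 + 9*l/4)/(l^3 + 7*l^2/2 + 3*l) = (l + 3/2)/(l + 2)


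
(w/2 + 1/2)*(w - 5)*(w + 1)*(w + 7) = w^4/2 + 2*w^3 - 15*w^2 - 34*w - 35/2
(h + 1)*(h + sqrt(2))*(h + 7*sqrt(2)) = h^3 + h^2 + 8*sqrt(2)*h^2 + 8*sqrt(2)*h + 14*h + 14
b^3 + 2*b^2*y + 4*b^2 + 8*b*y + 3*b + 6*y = (b + 1)*(b + 3)*(b + 2*y)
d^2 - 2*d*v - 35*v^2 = (d - 7*v)*(d + 5*v)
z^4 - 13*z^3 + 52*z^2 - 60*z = z*(z - 6)*(z - 5)*(z - 2)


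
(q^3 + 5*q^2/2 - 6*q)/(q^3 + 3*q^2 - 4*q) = (q - 3/2)/(q - 1)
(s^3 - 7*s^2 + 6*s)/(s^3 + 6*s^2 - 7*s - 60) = s*(s^2 - 7*s + 6)/(s^3 + 6*s^2 - 7*s - 60)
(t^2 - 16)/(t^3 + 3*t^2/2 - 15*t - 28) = 2*(t + 4)/(2*t^2 + 11*t + 14)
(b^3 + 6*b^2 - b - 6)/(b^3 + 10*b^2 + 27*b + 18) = (b - 1)/(b + 3)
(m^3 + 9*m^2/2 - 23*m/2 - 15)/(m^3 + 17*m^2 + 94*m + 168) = (2*m^2 - 3*m - 5)/(2*(m^2 + 11*m + 28))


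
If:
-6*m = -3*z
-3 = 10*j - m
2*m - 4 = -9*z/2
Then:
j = -29/110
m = 4/11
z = 8/11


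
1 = 1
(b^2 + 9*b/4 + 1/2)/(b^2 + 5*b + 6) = (b + 1/4)/(b + 3)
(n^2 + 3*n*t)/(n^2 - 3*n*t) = (n + 3*t)/(n - 3*t)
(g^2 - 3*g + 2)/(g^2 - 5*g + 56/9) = 9*(g^2 - 3*g + 2)/(9*g^2 - 45*g + 56)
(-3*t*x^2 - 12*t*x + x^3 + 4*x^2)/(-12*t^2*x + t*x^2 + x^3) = (x + 4)/(4*t + x)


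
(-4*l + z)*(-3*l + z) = 12*l^2 - 7*l*z + z^2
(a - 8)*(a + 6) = a^2 - 2*a - 48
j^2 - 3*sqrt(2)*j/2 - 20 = (j - 4*sqrt(2))*(j + 5*sqrt(2)/2)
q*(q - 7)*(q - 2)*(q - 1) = q^4 - 10*q^3 + 23*q^2 - 14*q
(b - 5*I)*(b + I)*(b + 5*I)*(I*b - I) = I*b^4 - b^3 - I*b^3 + b^2 + 25*I*b^2 - 25*b - 25*I*b + 25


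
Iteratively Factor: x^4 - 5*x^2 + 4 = (x + 1)*(x^3 - x^2 - 4*x + 4) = (x - 2)*(x + 1)*(x^2 + x - 2) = (x - 2)*(x - 1)*(x + 1)*(x + 2)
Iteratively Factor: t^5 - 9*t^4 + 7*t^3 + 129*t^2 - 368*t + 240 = (t - 4)*(t^4 - 5*t^3 - 13*t^2 + 77*t - 60) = (t - 4)*(t - 1)*(t^3 - 4*t^2 - 17*t + 60) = (t - 4)*(t - 1)*(t + 4)*(t^2 - 8*t + 15) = (t - 5)*(t - 4)*(t - 1)*(t + 4)*(t - 3)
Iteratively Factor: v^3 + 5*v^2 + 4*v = (v + 1)*(v^2 + 4*v) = v*(v + 1)*(v + 4)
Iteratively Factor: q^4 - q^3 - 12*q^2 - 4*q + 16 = (q - 4)*(q^3 + 3*q^2 - 4) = (q - 4)*(q + 2)*(q^2 + q - 2) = (q - 4)*(q - 1)*(q + 2)*(q + 2)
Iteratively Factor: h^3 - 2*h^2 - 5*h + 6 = (h - 3)*(h^2 + h - 2) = (h - 3)*(h - 1)*(h + 2)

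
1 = 1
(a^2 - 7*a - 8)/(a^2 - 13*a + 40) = (a + 1)/(a - 5)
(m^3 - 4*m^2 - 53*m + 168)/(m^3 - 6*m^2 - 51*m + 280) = (m - 3)/(m - 5)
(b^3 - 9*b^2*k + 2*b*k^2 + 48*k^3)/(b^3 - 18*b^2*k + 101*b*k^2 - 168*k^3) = (b + 2*k)/(b - 7*k)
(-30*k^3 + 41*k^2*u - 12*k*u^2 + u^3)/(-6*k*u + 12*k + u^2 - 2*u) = (5*k^2 - 6*k*u + u^2)/(u - 2)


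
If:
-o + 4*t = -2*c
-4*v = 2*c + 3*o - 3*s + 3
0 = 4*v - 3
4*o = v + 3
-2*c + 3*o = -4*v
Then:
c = 93/32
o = 15/16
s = 39/8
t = -39/32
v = 3/4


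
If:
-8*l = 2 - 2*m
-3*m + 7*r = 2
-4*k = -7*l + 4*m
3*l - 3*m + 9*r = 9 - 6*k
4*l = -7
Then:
No Solution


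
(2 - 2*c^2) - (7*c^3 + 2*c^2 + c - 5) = -7*c^3 - 4*c^2 - c + 7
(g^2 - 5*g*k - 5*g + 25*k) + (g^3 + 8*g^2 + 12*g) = g^3 + 9*g^2 - 5*g*k + 7*g + 25*k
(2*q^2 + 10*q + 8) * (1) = 2*q^2 + 10*q + 8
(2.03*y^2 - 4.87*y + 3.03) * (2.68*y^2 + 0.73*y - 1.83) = 5.4404*y^4 - 11.5697*y^3 + 0.8504*y^2 + 11.124*y - 5.5449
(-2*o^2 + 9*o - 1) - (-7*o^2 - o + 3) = 5*o^2 + 10*o - 4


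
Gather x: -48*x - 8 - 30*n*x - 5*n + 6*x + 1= -5*n + x*(-30*n - 42) - 7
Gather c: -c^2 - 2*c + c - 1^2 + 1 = -c^2 - c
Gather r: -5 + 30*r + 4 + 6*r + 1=36*r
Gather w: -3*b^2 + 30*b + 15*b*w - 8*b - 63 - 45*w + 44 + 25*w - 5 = -3*b^2 + 22*b + w*(15*b - 20) - 24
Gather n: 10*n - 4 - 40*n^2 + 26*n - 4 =-40*n^2 + 36*n - 8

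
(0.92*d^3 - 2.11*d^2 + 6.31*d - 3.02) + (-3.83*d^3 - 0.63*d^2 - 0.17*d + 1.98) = -2.91*d^3 - 2.74*d^2 + 6.14*d - 1.04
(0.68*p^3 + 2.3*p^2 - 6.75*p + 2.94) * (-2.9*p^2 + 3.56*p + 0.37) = -1.972*p^5 - 4.2492*p^4 + 28.0146*p^3 - 31.705*p^2 + 7.9689*p + 1.0878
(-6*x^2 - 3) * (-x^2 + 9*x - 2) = 6*x^4 - 54*x^3 + 15*x^2 - 27*x + 6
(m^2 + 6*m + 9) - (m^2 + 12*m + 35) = -6*m - 26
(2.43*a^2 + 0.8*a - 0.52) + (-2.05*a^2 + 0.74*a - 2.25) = 0.38*a^2 + 1.54*a - 2.77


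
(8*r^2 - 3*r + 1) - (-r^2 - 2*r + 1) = 9*r^2 - r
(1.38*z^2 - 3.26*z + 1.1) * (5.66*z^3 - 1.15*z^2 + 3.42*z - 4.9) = 7.8108*z^5 - 20.0386*z^4 + 14.6946*z^3 - 19.1762*z^2 + 19.736*z - 5.39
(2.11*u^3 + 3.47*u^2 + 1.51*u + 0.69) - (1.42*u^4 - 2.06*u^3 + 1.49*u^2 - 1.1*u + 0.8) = -1.42*u^4 + 4.17*u^3 + 1.98*u^2 + 2.61*u - 0.11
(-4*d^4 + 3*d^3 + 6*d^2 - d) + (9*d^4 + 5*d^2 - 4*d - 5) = 5*d^4 + 3*d^3 + 11*d^2 - 5*d - 5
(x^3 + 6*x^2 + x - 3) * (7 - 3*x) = -3*x^4 - 11*x^3 + 39*x^2 + 16*x - 21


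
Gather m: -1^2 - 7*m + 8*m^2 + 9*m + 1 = 8*m^2 + 2*m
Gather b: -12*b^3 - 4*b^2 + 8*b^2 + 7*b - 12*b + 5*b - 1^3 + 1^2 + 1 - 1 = -12*b^3 + 4*b^2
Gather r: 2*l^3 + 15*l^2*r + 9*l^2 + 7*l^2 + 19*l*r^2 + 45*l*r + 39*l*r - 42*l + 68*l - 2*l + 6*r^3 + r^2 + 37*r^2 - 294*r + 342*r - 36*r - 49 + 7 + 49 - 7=2*l^3 + 16*l^2 + 24*l + 6*r^3 + r^2*(19*l + 38) + r*(15*l^2 + 84*l + 12)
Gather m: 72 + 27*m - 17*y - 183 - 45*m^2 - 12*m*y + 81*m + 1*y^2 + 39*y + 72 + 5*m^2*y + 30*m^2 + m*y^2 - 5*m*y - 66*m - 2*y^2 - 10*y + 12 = m^2*(5*y - 15) + m*(y^2 - 17*y + 42) - y^2 + 12*y - 27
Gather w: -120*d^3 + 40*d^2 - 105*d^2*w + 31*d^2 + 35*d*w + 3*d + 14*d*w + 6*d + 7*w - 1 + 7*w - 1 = -120*d^3 + 71*d^2 + 9*d + w*(-105*d^2 + 49*d + 14) - 2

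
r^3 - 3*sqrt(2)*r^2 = r^2*(r - 3*sqrt(2))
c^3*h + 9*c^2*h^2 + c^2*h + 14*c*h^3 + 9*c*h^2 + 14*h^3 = (c + 2*h)*(c + 7*h)*(c*h + h)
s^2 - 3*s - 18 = (s - 6)*(s + 3)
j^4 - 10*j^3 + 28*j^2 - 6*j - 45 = (j - 5)*(j - 3)^2*(j + 1)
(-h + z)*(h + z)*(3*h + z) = -3*h^3 - h^2*z + 3*h*z^2 + z^3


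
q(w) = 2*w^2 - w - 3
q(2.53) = 7.27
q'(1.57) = 5.28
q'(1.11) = 3.44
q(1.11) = -1.65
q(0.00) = -3.00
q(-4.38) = 39.75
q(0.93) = -2.20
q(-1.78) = 5.12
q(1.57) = 0.36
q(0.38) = -3.09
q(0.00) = -3.00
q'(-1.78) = -8.12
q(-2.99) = 17.87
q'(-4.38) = -18.52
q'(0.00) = -1.00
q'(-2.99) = -12.96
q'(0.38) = 0.52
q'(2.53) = 9.12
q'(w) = 4*w - 1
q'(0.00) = -1.00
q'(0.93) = 2.72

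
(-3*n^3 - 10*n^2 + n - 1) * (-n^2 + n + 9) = 3*n^5 + 7*n^4 - 38*n^3 - 88*n^2 + 8*n - 9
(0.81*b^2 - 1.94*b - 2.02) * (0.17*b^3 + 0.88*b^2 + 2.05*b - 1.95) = 0.1377*b^5 + 0.383*b^4 - 0.3901*b^3 - 7.3341*b^2 - 0.358*b + 3.939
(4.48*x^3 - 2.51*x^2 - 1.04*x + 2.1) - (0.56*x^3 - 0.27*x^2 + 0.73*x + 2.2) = 3.92*x^3 - 2.24*x^2 - 1.77*x - 0.1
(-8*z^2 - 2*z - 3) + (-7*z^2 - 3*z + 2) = -15*z^2 - 5*z - 1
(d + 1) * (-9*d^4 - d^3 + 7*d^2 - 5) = -9*d^5 - 10*d^4 + 6*d^3 + 7*d^2 - 5*d - 5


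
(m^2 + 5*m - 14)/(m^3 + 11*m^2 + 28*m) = (m - 2)/(m*(m + 4))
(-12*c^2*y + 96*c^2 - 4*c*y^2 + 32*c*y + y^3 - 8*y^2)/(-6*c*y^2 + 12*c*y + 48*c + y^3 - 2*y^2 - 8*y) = (2*c*y - 16*c + y^2 - 8*y)/(y^2 - 2*y - 8)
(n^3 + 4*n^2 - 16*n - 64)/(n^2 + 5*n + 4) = (n^2 - 16)/(n + 1)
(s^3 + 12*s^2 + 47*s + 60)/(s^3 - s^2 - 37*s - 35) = (s^2 + 7*s + 12)/(s^2 - 6*s - 7)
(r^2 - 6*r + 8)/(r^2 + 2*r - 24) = (r - 2)/(r + 6)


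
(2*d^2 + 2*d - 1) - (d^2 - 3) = d^2 + 2*d + 2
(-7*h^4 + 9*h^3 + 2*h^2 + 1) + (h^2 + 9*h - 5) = -7*h^4 + 9*h^3 + 3*h^2 + 9*h - 4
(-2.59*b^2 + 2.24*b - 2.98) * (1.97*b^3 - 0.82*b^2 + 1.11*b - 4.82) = -5.1023*b^5 + 6.5366*b^4 - 10.5823*b^3 + 17.4138*b^2 - 14.1046*b + 14.3636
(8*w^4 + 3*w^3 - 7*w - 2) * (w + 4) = 8*w^5 + 35*w^4 + 12*w^3 - 7*w^2 - 30*w - 8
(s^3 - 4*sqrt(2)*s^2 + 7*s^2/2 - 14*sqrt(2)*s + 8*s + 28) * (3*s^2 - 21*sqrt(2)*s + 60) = 3*s^5 - 33*sqrt(2)*s^4 + 21*s^4/2 - 231*sqrt(2)*s^3/2 + 252*s^3 - 408*sqrt(2)*s^2 + 882*s^2 - 1428*sqrt(2)*s + 480*s + 1680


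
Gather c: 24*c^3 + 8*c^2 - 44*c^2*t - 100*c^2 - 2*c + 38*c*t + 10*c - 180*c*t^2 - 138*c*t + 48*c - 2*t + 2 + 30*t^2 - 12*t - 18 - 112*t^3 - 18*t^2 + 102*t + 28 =24*c^3 + c^2*(-44*t - 92) + c*(-180*t^2 - 100*t + 56) - 112*t^3 + 12*t^2 + 88*t + 12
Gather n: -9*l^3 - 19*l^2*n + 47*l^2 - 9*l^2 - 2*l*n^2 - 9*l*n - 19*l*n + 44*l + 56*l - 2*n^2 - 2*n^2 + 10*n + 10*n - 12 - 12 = -9*l^3 + 38*l^2 + 100*l + n^2*(-2*l - 4) + n*(-19*l^2 - 28*l + 20) - 24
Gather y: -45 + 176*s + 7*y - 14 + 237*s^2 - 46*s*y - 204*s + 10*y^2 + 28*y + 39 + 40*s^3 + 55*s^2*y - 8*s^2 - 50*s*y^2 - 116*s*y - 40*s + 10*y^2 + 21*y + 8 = 40*s^3 + 229*s^2 - 68*s + y^2*(20 - 50*s) + y*(55*s^2 - 162*s + 56) - 12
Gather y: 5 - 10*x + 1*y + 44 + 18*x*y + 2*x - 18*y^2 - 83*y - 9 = -8*x - 18*y^2 + y*(18*x - 82) + 40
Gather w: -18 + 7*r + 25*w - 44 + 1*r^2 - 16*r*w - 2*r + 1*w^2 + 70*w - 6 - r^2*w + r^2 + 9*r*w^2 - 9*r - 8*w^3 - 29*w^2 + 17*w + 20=2*r^2 - 4*r - 8*w^3 + w^2*(9*r - 28) + w*(-r^2 - 16*r + 112) - 48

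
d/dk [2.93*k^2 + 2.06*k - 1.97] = 5.86*k + 2.06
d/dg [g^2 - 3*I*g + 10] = 2*g - 3*I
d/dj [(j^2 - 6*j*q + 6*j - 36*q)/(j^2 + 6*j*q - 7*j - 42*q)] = (2*(j - 3*q + 3)*(j^2 + 6*j*q - 7*j - 42*q) - (2*j + 6*q - 7)*(j^2 - 6*j*q + 6*j - 36*q))/(j^2 + 6*j*q - 7*j - 42*q)^2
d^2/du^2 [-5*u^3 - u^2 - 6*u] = -30*u - 2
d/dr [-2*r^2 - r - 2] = -4*r - 1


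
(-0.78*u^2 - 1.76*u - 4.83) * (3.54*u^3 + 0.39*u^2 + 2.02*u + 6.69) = -2.7612*u^5 - 6.5346*u^4 - 19.3602*u^3 - 10.6571*u^2 - 21.531*u - 32.3127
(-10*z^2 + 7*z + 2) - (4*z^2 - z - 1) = -14*z^2 + 8*z + 3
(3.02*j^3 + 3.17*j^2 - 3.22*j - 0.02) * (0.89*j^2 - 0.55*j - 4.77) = 2.6878*j^5 + 1.1603*j^4 - 19.0147*j^3 - 13.3677*j^2 + 15.3704*j + 0.0954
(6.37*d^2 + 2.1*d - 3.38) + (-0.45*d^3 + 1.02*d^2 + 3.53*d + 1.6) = -0.45*d^3 + 7.39*d^2 + 5.63*d - 1.78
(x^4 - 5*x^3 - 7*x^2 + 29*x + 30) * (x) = x^5 - 5*x^4 - 7*x^3 + 29*x^2 + 30*x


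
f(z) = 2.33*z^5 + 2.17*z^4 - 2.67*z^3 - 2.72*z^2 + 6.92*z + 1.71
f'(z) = 11.65*z^4 + 8.68*z^3 - 8.01*z^2 - 5.44*z + 6.92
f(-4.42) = -2953.91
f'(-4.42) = 3571.42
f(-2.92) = -312.07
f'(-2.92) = 585.35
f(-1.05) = -5.80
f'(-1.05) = 7.91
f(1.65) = 38.31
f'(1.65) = 101.48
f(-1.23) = -7.54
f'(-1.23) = 12.01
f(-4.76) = -4384.54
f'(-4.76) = 4895.91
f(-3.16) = -480.85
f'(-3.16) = 831.88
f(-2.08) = -50.52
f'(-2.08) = 123.53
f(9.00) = 149718.78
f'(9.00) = 82072.52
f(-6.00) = -14866.77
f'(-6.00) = 12974.72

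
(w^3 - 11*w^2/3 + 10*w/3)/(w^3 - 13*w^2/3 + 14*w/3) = (3*w - 5)/(3*w - 7)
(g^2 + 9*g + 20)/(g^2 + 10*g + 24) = (g + 5)/(g + 6)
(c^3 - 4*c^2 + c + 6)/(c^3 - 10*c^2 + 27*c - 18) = (c^2 - c - 2)/(c^2 - 7*c + 6)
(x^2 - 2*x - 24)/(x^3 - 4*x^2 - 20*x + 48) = 1/(x - 2)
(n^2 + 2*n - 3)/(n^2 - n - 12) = (n - 1)/(n - 4)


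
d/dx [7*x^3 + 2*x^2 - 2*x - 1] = 21*x^2 + 4*x - 2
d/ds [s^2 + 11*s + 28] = 2*s + 11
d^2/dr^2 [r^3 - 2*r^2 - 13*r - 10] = 6*r - 4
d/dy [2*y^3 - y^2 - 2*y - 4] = 6*y^2 - 2*y - 2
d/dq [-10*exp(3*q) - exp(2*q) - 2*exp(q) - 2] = 2*(-15*exp(2*q) - exp(q) - 1)*exp(q)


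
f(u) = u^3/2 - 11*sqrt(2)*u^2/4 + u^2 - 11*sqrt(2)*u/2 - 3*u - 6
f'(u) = 3*u^2/2 - 11*sqrt(2)*u/2 + 2*u - 11*sqrt(2)/2 - 3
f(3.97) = -63.04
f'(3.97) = -10.08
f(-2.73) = -8.28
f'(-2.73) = 16.18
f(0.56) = -12.85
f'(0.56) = -13.54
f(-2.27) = -2.27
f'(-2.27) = 10.07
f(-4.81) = -76.64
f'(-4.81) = 51.72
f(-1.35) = 2.05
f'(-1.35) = -0.24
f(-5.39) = -110.14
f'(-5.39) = 63.94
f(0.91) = -17.82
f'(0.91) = -14.79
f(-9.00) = -507.51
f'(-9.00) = 162.73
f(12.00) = 312.63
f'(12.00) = 135.88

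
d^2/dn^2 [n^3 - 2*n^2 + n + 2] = 6*n - 4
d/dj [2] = 0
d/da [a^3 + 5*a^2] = a*(3*a + 10)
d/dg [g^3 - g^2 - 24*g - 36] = 3*g^2 - 2*g - 24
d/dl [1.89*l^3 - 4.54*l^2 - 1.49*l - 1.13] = 5.67*l^2 - 9.08*l - 1.49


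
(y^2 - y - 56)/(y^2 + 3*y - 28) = (y - 8)/(y - 4)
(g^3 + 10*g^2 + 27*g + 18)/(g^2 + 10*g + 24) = (g^2 + 4*g + 3)/(g + 4)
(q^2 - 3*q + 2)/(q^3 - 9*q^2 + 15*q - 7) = (q - 2)/(q^2 - 8*q + 7)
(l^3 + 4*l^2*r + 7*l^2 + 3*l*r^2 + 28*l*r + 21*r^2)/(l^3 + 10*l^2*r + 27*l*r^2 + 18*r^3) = (l + 7)/(l + 6*r)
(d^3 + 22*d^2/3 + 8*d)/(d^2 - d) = (d^2 + 22*d/3 + 8)/(d - 1)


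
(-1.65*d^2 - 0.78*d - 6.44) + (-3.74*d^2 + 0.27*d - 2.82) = -5.39*d^2 - 0.51*d - 9.26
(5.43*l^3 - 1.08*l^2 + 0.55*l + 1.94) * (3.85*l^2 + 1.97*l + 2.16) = 20.9055*l^5 + 6.5391*l^4 + 11.7187*l^3 + 6.2197*l^2 + 5.0098*l + 4.1904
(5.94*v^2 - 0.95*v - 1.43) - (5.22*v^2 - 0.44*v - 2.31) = 0.720000000000001*v^2 - 0.51*v + 0.88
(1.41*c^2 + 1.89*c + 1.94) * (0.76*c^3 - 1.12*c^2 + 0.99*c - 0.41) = 1.0716*c^5 - 0.1428*c^4 + 0.7535*c^3 - 0.8798*c^2 + 1.1457*c - 0.7954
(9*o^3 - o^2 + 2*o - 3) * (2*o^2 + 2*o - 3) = 18*o^5 + 16*o^4 - 25*o^3 + o^2 - 12*o + 9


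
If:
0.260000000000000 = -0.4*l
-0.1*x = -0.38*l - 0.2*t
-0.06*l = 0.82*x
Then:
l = -0.65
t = 1.26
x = 0.05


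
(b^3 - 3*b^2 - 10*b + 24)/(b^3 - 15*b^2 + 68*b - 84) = (b^2 - b - 12)/(b^2 - 13*b + 42)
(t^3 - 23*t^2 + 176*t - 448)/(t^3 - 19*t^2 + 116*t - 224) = (t - 8)/(t - 4)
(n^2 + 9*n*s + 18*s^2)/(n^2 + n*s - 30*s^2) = (-n - 3*s)/(-n + 5*s)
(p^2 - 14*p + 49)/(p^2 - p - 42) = (p - 7)/(p + 6)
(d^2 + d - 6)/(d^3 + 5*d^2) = (d^2 + d - 6)/(d^2*(d + 5))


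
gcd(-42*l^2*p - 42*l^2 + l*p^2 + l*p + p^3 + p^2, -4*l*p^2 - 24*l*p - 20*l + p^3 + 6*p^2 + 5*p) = p + 1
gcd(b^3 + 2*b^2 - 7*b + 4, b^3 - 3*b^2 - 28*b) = b + 4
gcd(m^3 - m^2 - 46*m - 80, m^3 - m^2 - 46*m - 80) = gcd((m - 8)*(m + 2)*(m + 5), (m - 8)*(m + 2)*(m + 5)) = m^3 - m^2 - 46*m - 80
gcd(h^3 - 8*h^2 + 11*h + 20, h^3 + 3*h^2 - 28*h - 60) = h - 5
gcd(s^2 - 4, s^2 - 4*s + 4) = s - 2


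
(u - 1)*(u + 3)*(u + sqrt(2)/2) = u^3 + sqrt(2)*u^2/2 + 2*u^2 - 3*u + sqrt(2)*u - 3*sqrt(2)/2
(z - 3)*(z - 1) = z^2 - 4*z + 3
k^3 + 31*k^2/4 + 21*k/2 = k*(k + 7/4)*(k + 6)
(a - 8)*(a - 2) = a^2 - 10*a + 16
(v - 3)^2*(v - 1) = v^3 - 7*v^2 + 15*v - 9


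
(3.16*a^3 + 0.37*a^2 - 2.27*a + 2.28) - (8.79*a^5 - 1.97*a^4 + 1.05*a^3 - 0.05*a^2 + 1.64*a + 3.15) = -8.79*a^5 + 1.97*a^4 + 2.11*a^3 + 0.42*a^2 - 3.91*a - 0.87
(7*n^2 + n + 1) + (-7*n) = 7*n^2 - 6*n + 1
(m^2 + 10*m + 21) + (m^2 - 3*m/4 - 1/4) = 2*m^2 + 37*m/4 + 83/4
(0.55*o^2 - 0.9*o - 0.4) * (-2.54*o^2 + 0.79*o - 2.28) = -1.397*o^4 + 2.7205*o^3 - 0.949*o^2 + 1.736*o + 0.912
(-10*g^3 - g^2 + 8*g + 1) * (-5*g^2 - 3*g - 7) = 50*g^5 + 35*g^4 + 33*g^3 - 22*g^2 - 59*g - 7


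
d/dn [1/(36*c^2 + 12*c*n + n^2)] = 2*(-6*c - n)/(36*c^2 + 12*c*n + n^2)^2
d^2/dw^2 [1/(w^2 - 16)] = 2*(3*w^2 + 16)/(w^2 - 16)^3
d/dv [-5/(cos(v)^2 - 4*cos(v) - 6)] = 10*(2 - cos(v))*sin(v)/(sin(v)^2 + 4*cos(v) + 5)^2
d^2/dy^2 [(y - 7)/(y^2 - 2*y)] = 2*(3*y*(3 - y)*(y - 2) + 4*(y - 7)*(y - 1)^2)/(y^3*(y - 2)^3)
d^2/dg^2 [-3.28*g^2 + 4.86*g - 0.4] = -6.56000000000000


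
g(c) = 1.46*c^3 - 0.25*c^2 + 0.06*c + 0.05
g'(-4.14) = 77.20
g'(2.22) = 20.54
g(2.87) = 32.68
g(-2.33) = -19.92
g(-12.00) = -2559.55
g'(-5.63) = 141.71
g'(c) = 4.38*c^2 - 0.5*c + 0.06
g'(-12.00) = 636.78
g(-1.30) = -3.66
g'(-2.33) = 25.00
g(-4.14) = -108.08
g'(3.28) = 45.54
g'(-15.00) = 993.06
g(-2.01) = -12.94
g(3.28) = 49.08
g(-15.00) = -4984.60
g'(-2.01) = 18.76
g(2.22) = 14.93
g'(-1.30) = 8.11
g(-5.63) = -268.75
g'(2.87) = 34.70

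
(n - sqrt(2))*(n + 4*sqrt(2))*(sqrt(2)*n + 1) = sqrt(2)*n^3 + 7*n^2 - 5*sqrt(2)*n - 8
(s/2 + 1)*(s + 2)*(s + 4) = s^3/2 + 4*s^2 + 10*s + 8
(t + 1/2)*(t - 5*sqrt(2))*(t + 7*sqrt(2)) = t^3 + t^2/2 + 2*sqrt(2)*t^2 - 70*t + sqrt(2)*t - 35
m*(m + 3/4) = m^2 + 3*m/4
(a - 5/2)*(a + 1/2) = a^2 - 2*a - 5/4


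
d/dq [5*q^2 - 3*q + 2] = 10*q - 3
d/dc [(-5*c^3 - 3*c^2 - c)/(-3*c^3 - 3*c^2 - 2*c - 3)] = (6*c^4 + 14*c^3 + 48*c^2 + 18*c + 3)/(9*c^6 + 18*c^5 + 21*c^4 + 30*c^3 + 22*c^2 + 12*c + 9)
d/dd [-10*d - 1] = -10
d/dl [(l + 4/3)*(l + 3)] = 2*l + 13/3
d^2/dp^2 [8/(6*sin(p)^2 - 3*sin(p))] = 8*(-16*sin(p) + 6 + 23/sin(p) - 12/sin(p)^2 + 2/sin(p)^3)/(3*(2*sin(p) - 1)^3)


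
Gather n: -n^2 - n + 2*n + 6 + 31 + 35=-n^2 + n + 72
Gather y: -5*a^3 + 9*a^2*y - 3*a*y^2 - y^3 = -5*a^3 + 9*a^2*y - 3*a*y^2 - y^3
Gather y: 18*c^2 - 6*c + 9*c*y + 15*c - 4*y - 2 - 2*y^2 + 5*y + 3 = 18*c^2 + 9*c - 2*y^2 + y*(9*c + 1) + 1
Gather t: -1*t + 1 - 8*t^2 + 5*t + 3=-8*t^2 + 4*t + 4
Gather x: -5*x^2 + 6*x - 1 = -5*x^2 + 6*x - 1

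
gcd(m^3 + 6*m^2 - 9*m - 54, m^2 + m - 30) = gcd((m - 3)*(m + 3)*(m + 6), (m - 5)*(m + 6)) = m + 6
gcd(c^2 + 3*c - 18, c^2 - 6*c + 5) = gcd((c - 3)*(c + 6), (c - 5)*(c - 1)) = 1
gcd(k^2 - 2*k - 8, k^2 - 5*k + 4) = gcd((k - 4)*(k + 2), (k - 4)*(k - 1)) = k - 4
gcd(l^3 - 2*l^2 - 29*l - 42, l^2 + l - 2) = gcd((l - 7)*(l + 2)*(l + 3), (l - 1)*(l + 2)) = l + 2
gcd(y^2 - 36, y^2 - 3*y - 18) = y - 6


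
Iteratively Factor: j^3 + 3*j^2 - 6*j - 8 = (j - 2)*(j^2 + 5*j + 4) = (j - 2)*(j + 1)*(j + 4)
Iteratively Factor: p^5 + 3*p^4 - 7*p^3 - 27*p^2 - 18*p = (p)*(p^4 + 3*p^3 - 7*p^2 - 27*p - 18) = p*(p - 3)*(p^3 + 6*p^2 + 11*p + 6) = p*(p - 3)*(p + 3)*(p^2 + 3*p + 2) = p*(p - 3)*(p + 2)*(p + 3)*(p + 1)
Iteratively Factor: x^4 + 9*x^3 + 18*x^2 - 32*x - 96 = (x + 3)*(x^3 + 6*x^2 - 32) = (x - 2)*(x + 3)*(x^2 + 8*x + 16) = (x - 2)*(x + 3)*(x + 4)*(x + 4)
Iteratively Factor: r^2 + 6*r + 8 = (r + 2)*(r + 4)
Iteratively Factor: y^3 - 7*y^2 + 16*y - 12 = (y - 2)*(y^2 - 5*y + 6) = (y - 2)^2*(y - 3)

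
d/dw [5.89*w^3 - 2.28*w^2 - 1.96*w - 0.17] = 17.67*w^2 - 4.56*w - 1.96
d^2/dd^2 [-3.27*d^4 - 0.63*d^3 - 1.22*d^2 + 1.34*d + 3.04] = -39.24*d^2 - 3.78*d - 2.44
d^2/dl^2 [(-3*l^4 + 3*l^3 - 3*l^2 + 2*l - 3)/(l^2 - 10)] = 2*(-3*l^6 + 90*l^4 + 32*l^3 - 1899*l^2 + 960*l - 330)/(l^6 - 30*l^4 + 300*l^2 - 1000)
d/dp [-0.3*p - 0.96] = -0.300000000000000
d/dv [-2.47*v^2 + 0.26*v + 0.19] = 0.26 - 4.94*v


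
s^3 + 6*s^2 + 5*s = s*(s + 1)*(s + 5)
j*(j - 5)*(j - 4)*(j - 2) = j^4 - 11*j^3 + 38*j^2 - 40*j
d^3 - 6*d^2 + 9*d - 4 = (d - 4)*(d - 1)^2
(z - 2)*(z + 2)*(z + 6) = z^3 + 6*z^2 - 4*z - 24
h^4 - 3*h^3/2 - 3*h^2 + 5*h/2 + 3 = (h - 2)*(h - 3/2)*(h + 1)^2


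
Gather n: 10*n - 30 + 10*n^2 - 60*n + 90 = 10*n^2 - 50*n + 60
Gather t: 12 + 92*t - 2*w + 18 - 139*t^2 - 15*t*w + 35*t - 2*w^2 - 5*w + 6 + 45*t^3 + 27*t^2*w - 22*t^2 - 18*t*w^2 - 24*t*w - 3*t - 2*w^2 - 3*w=45*t^3 + t^2*(27*w - 161) + t*(-18*w^2 - 39*w + 124) - 4*w^2 - 10*w + 36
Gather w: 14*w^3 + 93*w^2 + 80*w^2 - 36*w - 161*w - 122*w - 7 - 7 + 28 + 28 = 14*w^3 + 173*w^2 - 319*w + 42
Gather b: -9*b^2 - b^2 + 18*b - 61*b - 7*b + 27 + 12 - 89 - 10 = -10*b^2 - 50*b - 60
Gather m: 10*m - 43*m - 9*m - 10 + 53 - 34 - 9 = -42*m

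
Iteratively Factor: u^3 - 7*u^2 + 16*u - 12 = (u - 2)*(u^2 - 5*u + 6) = (u - 2)^2*(u - 3)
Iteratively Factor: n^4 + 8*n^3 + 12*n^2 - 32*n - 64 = (n + 4)*(n^3 + 4*n^2 - 4*n - 16) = (n - 2)*(n + 4)*(n^2 + 6*n + 8) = (n - 2)*(n + 2)*(n + 4)*(n + 4)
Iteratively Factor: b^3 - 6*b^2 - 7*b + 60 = (b + 3)*(b^2 - 9*b + 20) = (b - 4)*(b + 3)*(b - 5)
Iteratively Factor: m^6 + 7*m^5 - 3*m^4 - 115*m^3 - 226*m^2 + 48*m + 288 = (m - 4)*(m^5 + 11*m^4 + 41*m^3 + 49*m^2 - 30*m - 72) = (m - 4)*(m + 4)*(m^4 + 7*m^3 + 13*m^2 - 3*m - 18) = (m - 4)*(m + 3)*(m + 4)*(m^3 + 4*m^2 + m - 6) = (m - 4)*(m + 2)*(m + 3)*(m + 4)*(m^2 + 2*m - 3) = (m - 4)*(m + 2)*(m + 3)^2*(m + 4)*(m - 1)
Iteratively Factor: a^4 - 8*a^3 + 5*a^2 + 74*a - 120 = (a - 2)*(a^3 - 6*a^2 - 7*a + 60) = (a - 4)*(a - 2)*(a^2 - 2*a - 15) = (a - 5)*(a - 4)*(a - 2)*(a + 3)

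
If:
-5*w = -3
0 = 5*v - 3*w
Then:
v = 9/25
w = 3/5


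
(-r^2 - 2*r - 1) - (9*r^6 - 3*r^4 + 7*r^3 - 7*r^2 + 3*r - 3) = -9*r^6 + 3*r^4 - 7*r^3 + 6*r^2 - 5*r + 2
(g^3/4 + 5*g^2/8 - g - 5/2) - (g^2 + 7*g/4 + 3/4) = g^3/4 - 3*g^2/8 - 11*g/4 - 13/4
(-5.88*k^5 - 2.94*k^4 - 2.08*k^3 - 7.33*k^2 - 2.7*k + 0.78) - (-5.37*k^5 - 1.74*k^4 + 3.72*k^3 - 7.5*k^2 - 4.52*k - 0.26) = -0.51*k^5 - 1.2*k^4 - 5.8*k^3 + 0.17*k^2 + 1.82*k + 1.04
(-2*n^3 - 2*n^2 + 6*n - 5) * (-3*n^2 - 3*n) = 6*n^5 + 12*n^4 - 12*n^3 - 3*n^2 + 15*n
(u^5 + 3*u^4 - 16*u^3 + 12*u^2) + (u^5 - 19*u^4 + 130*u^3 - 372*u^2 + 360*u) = 2*u^5 - 16*u^4 + 114*u^3 - 360*u^2 + 360*u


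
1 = 1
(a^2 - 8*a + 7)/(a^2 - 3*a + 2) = (a - 7)/(a - 2)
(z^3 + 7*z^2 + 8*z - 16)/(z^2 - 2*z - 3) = (-z^3 - 7*z^2 - 8*z + 16)/(-z^2 + 2*z + 3)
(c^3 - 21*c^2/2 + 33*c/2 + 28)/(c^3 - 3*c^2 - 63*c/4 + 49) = 2*(c^2 - 7*c - 8)/(2*c^2 + c - 28)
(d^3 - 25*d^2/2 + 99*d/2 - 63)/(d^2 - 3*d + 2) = (2*d^3 - 25*d^2 + 99*d - 126)/(2*(d^2 - 3*d + 2))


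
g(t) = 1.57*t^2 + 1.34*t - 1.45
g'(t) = 3.14*t + 1.34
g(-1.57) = 0.32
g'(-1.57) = -3.59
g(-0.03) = -1.49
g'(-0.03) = 1.25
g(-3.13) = 9.74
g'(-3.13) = -8.49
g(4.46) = 35.76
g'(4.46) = 15.34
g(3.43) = 21.62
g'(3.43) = 12.11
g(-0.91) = -1.37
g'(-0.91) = -1.52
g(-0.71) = -1.61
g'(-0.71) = -0.89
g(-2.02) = 2.25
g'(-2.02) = -5.00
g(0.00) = -1.45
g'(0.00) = 1.34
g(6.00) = 63.11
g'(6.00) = 20.18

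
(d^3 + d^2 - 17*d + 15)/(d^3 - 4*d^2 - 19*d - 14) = (-d^3 - d^2 + 17*d - 15)/(-d^3 + 4*d^2 + 19*d + 14)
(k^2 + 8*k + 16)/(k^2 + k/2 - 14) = 2*(k + 4)/(2*k - 7)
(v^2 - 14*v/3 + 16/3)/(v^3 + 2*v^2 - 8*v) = (v - 8/3)/(v*(v + 4))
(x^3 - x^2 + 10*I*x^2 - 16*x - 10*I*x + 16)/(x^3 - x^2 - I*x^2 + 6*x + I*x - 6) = (x + 8*I)/(x - 3*I)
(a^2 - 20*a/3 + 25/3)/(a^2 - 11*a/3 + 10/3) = (a - 5)/(a - 2)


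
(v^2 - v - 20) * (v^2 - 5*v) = v^4 - 6*v^3 - 15*v^2 + 100*v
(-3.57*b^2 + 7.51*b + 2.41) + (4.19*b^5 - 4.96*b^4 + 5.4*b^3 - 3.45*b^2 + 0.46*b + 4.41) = 4.19*b^5 - 4.96*b^4 + 5.4*b^3 - 7.02*b^2 + 7.97*b + 6.82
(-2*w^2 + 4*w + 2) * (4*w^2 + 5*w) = -8*w^4 + 6*w^3 + 28*w^2 + 10*w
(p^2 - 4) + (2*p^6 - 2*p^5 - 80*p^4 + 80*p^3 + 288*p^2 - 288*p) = 2*p^6 - 2*p^5 - 80*p^4 + 80*p^3 + 289*p^2 - 288*p - 4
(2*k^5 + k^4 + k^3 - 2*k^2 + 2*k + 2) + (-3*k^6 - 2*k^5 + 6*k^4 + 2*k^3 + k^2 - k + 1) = -3*k^6 + 7*k^4 + 3*k^3 - k^2 + k + 3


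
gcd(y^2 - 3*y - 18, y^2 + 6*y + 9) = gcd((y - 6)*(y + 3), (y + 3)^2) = y + 3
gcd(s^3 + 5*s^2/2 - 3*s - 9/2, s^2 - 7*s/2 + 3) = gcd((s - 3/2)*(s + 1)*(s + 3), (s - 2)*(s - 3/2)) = s - 3/2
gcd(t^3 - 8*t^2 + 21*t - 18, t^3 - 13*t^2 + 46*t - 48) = t^2 - 5*t + 6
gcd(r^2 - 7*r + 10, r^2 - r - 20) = r - 5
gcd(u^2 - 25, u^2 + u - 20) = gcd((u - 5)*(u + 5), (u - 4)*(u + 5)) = u + 5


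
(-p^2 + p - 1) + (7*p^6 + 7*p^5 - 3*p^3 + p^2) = 7*p^6 + 7*p^5 - 3*p^3 + p - 1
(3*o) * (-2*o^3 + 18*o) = -6*o^4 + 54*o^2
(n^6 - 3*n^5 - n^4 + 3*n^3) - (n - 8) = n^6 - 3*n^5 - n^4 + 3*n^3 - n + 8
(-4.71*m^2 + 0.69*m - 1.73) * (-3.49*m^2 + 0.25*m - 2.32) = 16.4379*m^4 - 3.5856*m^3 + 17.1374*m^2 - 2.0333*m + 4.0136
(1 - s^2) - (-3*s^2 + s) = 2*s^2 - s + 1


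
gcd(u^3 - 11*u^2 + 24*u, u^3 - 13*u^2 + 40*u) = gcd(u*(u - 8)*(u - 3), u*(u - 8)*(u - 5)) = u^2 - 8*u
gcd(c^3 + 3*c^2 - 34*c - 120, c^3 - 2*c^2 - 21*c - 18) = c - 6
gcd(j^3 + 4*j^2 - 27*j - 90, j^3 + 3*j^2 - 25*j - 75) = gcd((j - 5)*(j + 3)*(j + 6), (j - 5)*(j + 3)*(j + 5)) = j^2 - 2*j - 15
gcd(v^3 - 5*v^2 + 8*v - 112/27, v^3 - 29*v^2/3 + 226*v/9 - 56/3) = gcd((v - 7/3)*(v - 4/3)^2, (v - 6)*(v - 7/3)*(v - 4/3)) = v^2 - 11*v/3 + 28/9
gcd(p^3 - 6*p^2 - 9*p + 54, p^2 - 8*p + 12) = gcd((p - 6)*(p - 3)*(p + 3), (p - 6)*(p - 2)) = p - 6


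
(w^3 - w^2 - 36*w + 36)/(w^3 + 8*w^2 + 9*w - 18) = (w - 6)/(w + 3)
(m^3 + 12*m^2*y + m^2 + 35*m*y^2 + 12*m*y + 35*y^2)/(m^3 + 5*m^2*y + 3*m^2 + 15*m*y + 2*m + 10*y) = (m + 7*y)/(m + 2)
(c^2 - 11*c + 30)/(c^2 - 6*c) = (c - 5)/c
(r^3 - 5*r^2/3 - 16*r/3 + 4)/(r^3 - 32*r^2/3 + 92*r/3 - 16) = (r^2 - r - 6)/(r^2 - 10*r + 24)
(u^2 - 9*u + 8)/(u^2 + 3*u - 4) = (u - 8)/(u + 4)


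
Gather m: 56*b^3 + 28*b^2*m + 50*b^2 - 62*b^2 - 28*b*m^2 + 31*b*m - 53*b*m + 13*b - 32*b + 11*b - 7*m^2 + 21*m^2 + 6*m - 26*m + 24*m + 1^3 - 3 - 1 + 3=56*b^3 - 12*b^2 - 8*b + m^2*(14 - 28*b) + m*(28*b^2 - 22*b + 4)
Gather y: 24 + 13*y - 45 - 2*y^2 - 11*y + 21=-2*y^2 + 2*y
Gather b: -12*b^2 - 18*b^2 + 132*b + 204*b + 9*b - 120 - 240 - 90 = -30*b^2 + 345*b - 450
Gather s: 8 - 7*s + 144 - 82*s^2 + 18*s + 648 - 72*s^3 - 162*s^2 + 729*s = -72*s^3 - 244*s^2 + 740*s + 800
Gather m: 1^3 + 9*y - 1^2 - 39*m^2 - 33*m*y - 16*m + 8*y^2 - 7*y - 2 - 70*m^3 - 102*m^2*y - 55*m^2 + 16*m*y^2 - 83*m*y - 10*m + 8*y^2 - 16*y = -70*m^3 + m^2*(-102*y - 94) + m*(16*y^2 - 116*y - 26) + 16*y^2 - 14*y - 2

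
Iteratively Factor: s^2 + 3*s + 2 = (s + 1)*(s + 2)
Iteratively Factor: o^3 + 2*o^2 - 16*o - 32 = (o - 4)*(o^2 + 6*o + 8) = (o - 4)*(o + 4)*(o + 2)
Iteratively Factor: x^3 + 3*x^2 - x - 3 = (x + 3)*(x^2 - 1) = (x - 1)*(x + 3)*(x + 1)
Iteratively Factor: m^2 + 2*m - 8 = (m + 4)*(m - 2)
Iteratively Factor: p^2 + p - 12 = (p + 4)*(p - 3)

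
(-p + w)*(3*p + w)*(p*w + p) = -3*p^3*w - 3*p^3 + 2*p^2*w^2 + 2*p^2*w + p*w^3 + p*w^2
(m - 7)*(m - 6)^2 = m^3 - 19*m^2 + 120*m - 252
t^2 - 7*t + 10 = (t - 5)*(t - 2)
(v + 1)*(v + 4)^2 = v^3 + 9*v^2 + 24*v + 16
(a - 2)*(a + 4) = a^2 + 2*a - 8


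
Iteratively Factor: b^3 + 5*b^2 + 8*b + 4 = (b + 1)*(b^2 + 4*b + 4) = (b + 1)*(b + 2)*(b + 2)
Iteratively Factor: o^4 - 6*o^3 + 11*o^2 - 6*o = (o - 1)*(o^3 - 5*o^2 + 6*o) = (o - 2)*(o - 1)*(o^2 - 3*o) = o*(o - 2)*(o - 1)*(o - 3)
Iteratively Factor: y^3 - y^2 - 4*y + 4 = (y - 1)*(y^2 - 4) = (y - 1)*(y + 2)*(y - 2)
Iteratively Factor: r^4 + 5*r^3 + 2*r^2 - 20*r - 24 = (r + 3)*(r^3 + 2*r^2 - 4*r - 8) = (r + 2)*(r + 3)*(r^2 - 4) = (r - 2)*(r + 2)*(r + 3)*(r + 2)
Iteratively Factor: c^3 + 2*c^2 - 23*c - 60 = (c - 5)*(c^2 + 7*c + 12) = (c - 5)*(c + 3)*(c + 4)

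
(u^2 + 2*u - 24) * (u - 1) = u^3 + u^2 - 26*u + 24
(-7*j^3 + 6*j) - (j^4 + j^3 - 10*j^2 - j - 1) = -j^4 - 8*j^3 + 10*j^2 + 7*j + 1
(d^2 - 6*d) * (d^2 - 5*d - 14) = d^4 - 11*d^3 + 16*d^2 + 84*d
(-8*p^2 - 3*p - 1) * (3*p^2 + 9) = -24*p^4 - 9*p^3 - 75*p^2 - 27*p - 9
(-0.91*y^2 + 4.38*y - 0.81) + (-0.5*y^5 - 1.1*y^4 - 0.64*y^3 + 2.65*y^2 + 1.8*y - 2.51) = -0.5*y^5 - 1.1*y^4 - 0.64*y^3 + 1.74*y^2 + 6.18*y - 3.32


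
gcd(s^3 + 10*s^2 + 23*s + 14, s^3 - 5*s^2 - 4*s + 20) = s + 2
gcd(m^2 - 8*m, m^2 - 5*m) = m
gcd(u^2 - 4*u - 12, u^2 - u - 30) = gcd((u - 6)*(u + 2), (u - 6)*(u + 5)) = u - 6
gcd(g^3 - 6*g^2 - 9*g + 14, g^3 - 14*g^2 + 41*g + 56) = g - 7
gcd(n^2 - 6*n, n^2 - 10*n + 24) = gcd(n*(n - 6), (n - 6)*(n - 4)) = n - 6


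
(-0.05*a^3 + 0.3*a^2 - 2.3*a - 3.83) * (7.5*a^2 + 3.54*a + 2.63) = -0.375*a^5 + 2.073*a^4 - 16.3195*a^3 - 36.078*a^2 - 19.6072*a - 10.0729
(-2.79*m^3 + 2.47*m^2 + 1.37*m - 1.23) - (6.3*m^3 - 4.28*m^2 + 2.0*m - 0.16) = -9.09*m^3 + 6.75*m^2 - 0.63*m - 1.07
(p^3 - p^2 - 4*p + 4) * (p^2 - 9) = p^5 - p^4 - 13*p^3 + 13*p^2 + 36*p - 36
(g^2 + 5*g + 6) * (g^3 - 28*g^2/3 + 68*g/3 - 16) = g^5 - 13*g^4/3 - 18*g^3 + 124*g^2/3 + 56*g - 96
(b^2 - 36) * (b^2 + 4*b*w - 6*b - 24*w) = b^4 + 4*b^3*w - 6*b^3 - 24*b^2*w - 36*b^2 - 144*b*w + 216*b + 864*w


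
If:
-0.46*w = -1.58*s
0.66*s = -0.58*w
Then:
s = 0.00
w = 0.00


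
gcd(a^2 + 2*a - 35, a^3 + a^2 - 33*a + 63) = a + 7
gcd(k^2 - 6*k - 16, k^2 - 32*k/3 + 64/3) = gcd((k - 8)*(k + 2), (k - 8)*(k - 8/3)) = k - 8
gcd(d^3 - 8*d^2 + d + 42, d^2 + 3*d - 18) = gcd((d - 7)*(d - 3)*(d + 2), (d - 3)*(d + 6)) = d - 3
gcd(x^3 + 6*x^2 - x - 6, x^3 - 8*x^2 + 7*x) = x - 1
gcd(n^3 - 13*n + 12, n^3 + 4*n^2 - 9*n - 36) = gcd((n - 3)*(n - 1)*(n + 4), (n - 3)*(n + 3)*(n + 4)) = n^2 + n - 12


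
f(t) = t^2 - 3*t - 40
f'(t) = 2*t - 3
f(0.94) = -41.94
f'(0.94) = -1.12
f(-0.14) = -39.56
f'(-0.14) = -3.28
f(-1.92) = -30.55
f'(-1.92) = -6.84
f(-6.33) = 19.06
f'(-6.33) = -15.66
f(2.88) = -40.35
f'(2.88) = 2.76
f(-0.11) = -39.66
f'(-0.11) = -3.22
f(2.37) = -41.49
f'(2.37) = 1.74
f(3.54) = -38.09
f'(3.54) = 4.08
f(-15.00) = 230.00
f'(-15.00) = -33.00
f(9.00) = 14.00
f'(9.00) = 15.00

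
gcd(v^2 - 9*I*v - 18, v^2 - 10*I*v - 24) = v - 6*I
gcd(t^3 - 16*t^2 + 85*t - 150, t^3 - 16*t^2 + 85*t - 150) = t^3 - 16*t^2 + 85*t - 150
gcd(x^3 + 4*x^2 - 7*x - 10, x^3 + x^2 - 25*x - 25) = x^2 + 6*x + 5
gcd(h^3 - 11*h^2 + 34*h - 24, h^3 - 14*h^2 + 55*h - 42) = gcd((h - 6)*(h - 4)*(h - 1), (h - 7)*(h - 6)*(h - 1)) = h^2 - 7*h + 6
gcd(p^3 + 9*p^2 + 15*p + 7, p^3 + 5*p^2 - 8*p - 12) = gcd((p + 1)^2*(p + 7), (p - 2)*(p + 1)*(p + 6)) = p + 1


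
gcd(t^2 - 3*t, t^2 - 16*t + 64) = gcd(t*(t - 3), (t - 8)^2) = 1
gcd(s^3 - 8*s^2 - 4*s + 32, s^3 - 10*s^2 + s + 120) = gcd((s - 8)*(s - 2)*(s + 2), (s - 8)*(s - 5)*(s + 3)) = s - 8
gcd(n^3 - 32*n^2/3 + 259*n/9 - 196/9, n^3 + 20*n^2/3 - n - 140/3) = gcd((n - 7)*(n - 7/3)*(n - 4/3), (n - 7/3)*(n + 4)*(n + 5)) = n - 7/3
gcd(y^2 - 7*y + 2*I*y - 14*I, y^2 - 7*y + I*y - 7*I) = y - 7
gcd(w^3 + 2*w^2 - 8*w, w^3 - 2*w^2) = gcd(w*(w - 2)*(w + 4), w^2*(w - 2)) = w^2 - 2*w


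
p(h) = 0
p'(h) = 0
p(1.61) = 0.00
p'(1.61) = 0.00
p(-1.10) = 0.00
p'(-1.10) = 0.00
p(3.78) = 0.00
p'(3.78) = 0.00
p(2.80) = 0.00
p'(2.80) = 0.00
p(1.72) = 0.00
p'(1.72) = 0.00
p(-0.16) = 0.00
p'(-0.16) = 0.00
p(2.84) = 0.00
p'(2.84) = 0.00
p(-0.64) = 0.00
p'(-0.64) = 0.00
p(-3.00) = 0.00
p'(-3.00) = 0.00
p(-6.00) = 0.00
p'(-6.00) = 0.00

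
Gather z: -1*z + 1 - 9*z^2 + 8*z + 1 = -9*z^2 + 7*z + 2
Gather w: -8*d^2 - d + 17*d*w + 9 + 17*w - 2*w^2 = -8*d^2 - d - 2*w^2 + w*(17*d + 17) + 9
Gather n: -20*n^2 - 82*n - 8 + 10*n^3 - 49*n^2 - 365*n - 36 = 10*n^3 - 69*n^2 - 447*n - 44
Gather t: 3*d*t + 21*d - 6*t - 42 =21*d + t*(3*d - 6) - 42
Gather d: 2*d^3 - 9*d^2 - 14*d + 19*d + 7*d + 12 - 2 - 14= 2*d^3 - 9*d^2 + 12*d - 4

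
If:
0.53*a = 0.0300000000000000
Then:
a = 0.06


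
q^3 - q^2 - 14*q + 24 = (q - 3)*(q - 2)*(q + 4)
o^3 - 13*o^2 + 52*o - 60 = (o - 6)*(o - 5)*(o - 2)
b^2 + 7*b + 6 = (b + 1)*(b + 6)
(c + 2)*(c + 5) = c^2 + 7*c + 10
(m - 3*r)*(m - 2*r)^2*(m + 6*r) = m^4 - m^3*r - 26*m^2*r^2 + 84*m*r^3 - 72*r^4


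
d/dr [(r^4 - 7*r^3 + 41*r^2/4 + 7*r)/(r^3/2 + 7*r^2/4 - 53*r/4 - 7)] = (2*r^2 + 28*r - 49)/(r^2 + 14*r + 49)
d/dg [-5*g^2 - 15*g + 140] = -10*g - 15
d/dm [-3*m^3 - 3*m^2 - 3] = 3*m*(-3*m - 2)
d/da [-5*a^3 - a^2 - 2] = a*(-15*a - 2)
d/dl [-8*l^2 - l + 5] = -16*l - 1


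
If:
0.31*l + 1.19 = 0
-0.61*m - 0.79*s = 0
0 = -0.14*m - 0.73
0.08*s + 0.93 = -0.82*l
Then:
No Solution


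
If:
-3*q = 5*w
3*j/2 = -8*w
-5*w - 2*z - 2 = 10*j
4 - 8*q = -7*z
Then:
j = -32/365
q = -2/73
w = 6/365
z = -44/73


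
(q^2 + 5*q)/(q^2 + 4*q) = (q + 5)/(q + 4)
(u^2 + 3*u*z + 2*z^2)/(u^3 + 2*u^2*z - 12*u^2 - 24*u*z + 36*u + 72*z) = (u + z)/(u^2 - 12*u + 36)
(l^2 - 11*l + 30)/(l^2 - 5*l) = (l - 6)/l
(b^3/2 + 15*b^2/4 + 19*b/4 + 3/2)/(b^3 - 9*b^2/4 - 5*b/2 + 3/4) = (2*b^2 + 13*b + 6)/(4*b^2 - 13*b + 3)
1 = 1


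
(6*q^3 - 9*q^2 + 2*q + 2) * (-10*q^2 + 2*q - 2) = -60*q^5 + 102*q^4 - 50*q^3 + 2*q^2 - 4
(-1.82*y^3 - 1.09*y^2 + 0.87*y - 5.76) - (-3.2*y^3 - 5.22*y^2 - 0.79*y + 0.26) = 1.38*y^3 + 4.13*y^2 + 1.66*y - 6.02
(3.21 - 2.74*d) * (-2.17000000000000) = 5.9458*d - 6.9657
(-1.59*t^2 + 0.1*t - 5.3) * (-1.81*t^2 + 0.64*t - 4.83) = 2.8779*t^4 - 1.1986*t^3 + 17.3367*t^2 - 3.875*t + 25.599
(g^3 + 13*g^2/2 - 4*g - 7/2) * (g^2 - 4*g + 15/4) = g^5 + 5*g^4/2 - 105*g^3/4 + 295*g^2/8 - g - 105/8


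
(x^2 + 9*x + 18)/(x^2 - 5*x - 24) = (x + 6)/(x - 8)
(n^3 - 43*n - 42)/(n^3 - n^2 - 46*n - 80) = (-n^3 + 43*n + 42)/(-n^3 + n^2 + 46*n + 80)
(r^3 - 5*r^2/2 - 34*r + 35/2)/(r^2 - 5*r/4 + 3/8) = 4*(r^2 - 2*r - 35)/(4*r - 3)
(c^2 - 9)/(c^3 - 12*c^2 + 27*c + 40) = (c^2 - 9)/(c^3 - 12*c^2 + 27*c + 40)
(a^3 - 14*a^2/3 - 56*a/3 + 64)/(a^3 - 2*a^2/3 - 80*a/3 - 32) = (3*a - 8)/(3*a + 4)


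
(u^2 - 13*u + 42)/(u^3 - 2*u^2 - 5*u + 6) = (u^2 - 13*u + 42)/(u^3 - 2*u^2 - 5*u + 6)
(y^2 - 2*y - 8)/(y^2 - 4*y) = (y + 2)/y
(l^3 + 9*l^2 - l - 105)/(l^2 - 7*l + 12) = (l^2 + 12*l + 35)/(l - 4)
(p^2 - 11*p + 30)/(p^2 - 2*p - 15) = (p - 6)/(p + 3)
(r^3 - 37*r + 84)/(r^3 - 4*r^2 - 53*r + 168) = (r - 4)/(r - 8)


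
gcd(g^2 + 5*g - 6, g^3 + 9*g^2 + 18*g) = g + 6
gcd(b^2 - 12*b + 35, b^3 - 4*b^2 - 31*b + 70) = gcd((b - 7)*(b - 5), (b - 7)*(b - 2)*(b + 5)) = b - 7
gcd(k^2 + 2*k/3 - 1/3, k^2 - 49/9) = 1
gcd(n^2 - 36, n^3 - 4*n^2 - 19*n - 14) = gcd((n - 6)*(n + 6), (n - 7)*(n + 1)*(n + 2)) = 1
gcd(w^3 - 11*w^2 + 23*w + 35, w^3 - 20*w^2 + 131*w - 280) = w^2 - 12*w + 35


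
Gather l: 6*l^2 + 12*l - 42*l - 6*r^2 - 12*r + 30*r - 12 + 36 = 6*l^2 - 30*l - 6*r^2 + 18*r + 24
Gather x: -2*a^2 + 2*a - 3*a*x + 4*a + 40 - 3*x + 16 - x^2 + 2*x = -2*a^2 + 6*a - x^2 + x*(-3*a - 1) + 56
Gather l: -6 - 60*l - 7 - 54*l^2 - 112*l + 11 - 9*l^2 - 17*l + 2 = -63*l^2 - 189*l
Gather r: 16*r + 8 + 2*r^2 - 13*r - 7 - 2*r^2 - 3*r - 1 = 0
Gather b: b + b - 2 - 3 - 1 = 2*b - 6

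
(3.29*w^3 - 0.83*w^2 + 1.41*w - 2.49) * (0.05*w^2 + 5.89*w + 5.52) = 0.1645*w^5 + 19.3366*w^4 + 13.3426*w^3 + 3.5988*w^2 - 6.8829*w - 13.7448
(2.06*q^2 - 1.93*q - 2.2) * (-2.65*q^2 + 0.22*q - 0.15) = -5.459*q^4 + 5.5677*q^3 + 5.0964*q^2 - 0.1945*q + 0.33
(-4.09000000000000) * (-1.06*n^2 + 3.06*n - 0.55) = 4.3354*n^2 - 12.5154*n + 2.2495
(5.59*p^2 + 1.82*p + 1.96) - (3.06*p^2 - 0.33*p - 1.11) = 2.53*p^2 + 2.15*p + 3.07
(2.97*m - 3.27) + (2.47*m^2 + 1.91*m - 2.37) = 2.47*m^2 + 4.88*m - 5.64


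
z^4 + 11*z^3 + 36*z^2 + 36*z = z*(z + 2)*(z + 3)*(z + 6)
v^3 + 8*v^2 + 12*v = v*(v + 2)*(v + 6)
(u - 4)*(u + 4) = u^2 - 16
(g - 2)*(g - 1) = g^2 - 3*g + 2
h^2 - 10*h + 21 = (h - 7)*(h - 3)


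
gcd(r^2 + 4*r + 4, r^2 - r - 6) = r + 2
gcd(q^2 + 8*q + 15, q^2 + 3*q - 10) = q + 5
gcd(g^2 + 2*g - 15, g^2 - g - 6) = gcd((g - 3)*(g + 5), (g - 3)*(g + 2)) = g - 3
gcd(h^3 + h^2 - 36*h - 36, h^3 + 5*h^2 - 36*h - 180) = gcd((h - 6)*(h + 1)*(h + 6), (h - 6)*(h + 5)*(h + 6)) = h^2 - 36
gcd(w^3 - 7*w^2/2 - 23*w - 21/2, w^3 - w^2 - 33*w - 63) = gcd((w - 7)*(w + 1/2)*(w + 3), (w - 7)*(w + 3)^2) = w^2 - 4*w - 21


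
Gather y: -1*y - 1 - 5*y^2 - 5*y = -5*y^2 - 6*y - 1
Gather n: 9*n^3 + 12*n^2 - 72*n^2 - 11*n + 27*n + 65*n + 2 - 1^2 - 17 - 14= 9*n^3 - 60*n^2 + 81*n - 30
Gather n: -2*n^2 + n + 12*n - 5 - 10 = -2*n^2 + 13*n - 15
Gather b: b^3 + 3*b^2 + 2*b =b^3 + 3*b^2 + 2*b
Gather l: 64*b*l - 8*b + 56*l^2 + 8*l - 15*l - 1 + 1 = -8*b + 56*l^2 + l*(64*b - 7)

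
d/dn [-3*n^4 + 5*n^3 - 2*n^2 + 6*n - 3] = -12*n^3 + 15*n^2 - 4*n + 6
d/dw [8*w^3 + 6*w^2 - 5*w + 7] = 24*w^2 + 12*w - 5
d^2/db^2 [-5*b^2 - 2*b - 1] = -10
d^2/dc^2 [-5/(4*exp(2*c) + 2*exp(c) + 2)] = 5*(-2*(4*exp(c) + 1)^2*exp(c) + (8*exp(c) + 1)*(2*exp(2*c) + exp(c) + 1))*exp(c)/(2*(2*exp(2*c) + exp(c) + 1)^3)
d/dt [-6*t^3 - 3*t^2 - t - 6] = -18*t^2 - 6*t - 1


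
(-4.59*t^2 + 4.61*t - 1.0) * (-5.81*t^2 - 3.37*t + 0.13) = 26.6679*t^4 - 11.3158*t^3 - 10.3224*t^2 + 3.9693*t - 0.13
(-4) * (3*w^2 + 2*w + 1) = -12*w^2 - 8*w - 4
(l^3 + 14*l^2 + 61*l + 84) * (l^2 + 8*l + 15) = l^5 + 22*l^4 + 188*l^3 + 782*l^2 + 1587*l + 1260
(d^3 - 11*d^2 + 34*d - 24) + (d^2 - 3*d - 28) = d^3 - 10*d^2 + 31*d - 52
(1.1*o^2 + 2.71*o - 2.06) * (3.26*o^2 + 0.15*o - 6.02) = 3.586*o^4 + 8.9996*o^3 - 12.9311*o^2 - 16.6232*o + 12.4012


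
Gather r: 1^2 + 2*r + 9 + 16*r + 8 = 18*r + 18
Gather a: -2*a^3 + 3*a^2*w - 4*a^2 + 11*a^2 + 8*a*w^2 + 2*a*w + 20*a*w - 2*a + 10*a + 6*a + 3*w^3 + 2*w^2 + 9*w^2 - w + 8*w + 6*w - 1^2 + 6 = -2*a^3 + a^2*(3*w + 7) + a*(8*w^2 + 22*w + 14) + 3*w^3 + 11*w^2 + 13*w + 5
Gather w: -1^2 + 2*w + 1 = 2*w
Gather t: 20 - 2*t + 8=28 - 2*t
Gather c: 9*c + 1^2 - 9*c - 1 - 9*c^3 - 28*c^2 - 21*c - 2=-9*c^3 - 28*c^2 - 21*c - 2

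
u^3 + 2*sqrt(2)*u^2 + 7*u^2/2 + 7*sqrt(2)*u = u*(u + 7/2)*(u + 2*sqrt(2))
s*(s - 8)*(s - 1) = s^3 - 9*s^2 + 8*s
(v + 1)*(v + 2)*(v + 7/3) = v^3 + 16*v^2/3 + 9*v + 14/3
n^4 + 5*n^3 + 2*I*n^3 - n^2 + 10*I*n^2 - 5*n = n*(n + 5)*(n + I)^2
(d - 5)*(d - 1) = d^2 - 6*d + 5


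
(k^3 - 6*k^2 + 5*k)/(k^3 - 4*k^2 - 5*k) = (k - 1)/(k + 1)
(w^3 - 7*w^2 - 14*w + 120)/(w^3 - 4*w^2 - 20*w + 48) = (w - 5)/(w - 2)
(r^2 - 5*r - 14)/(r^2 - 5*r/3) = 3*(r^2 - 5*r - 14)/(r*(3*r - 5))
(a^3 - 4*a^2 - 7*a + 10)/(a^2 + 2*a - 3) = (a^2 - 3*a - 10)/(a + 3)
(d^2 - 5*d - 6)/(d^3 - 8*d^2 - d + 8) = (d - 6)/(d^2 - 9*d + 8)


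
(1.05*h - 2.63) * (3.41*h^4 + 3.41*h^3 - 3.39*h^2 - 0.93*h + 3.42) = 3.5805*h^5 - 5.3878*h^4 - 12.5278*h^3 + 7.9392*h^2 + 6.0369*h - 8.9946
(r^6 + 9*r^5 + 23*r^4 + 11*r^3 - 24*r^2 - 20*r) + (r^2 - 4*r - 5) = r^6 + 9*r^5 + 23*r^4 + 11*r^3 - 23*r^2 - 24*r - 5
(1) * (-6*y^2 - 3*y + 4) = -6*y^2 - 3*y + 4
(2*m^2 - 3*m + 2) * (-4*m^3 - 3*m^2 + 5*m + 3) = -8*m^5 + 6*m^4 + 11*m^3 - 15*m^2 + m + 6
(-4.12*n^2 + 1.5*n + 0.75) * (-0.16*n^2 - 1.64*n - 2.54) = 0.6592*n^4 + 6.5168*n^3 + 7.8848*n^2 - 5.04*n - 1.905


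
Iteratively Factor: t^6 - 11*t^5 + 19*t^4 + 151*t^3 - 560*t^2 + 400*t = (t - 1)*(t^5 - 10*t^4 + 9*t^3 + 160*t^2 - 400*t) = (t - 1)*(t + 4)*(t^4 - 14*t^3 + 65*t^2 - 100*t) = t*(t - 1)*(t + 4)*(t^3 - 14*t^2 + 65*t - 100) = t*(t - 4)*(t - 1)*(t + 4)*(t^2 - 10*t + 25) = t*(t - 5)*(t - 4)*(t - 1)*(t + 4)*(t - 5)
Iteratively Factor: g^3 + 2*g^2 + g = (g + 1)*(g^2 + g) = g*(g + 1)*(g + 1)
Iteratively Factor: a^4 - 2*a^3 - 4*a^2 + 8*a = (a)*(a^3 - 2*a^2 - 4*a + 8) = a*(a - 2)*(a^2 - 4) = a*(a - 2)^2*(a + 2)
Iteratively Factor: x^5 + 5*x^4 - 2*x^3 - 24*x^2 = (x)*(x^4 + 5*x^3 - 2*x^2 - 24*x) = x*(x + 4)*(x^3 + x^2 - 6*x) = x*(x + 3)*(x + 4)*(x^2 - 2*x) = x*(x - 2)*(x + 3)*(x + 4)*(x)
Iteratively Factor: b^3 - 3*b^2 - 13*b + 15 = (b - 5)*(b^2 + 2*b - 3) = (b - 5)*(b + 3)*(b - 1)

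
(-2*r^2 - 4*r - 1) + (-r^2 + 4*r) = -3*r^2 - 1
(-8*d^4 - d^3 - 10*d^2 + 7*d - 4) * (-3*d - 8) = 24*d^5 + 67*d^4 + 38*d^3 + 59*d^2 - 44*d + 32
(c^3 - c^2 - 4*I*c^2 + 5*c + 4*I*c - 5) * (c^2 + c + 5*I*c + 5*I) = c^5 + I*c^4 + 24*c^3 + 24*I*c^2 - 25*c - 25*I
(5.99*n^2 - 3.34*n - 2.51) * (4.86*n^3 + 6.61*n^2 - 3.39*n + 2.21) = 29.1114*n^5 + 23.3615*n^4 - 54.5821*n^3 + 7.9694*n^2 + 1.1275*n - 5.5471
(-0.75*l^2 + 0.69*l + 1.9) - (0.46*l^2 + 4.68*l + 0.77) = -1.21*l^2 - 3.99*l + 1.13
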